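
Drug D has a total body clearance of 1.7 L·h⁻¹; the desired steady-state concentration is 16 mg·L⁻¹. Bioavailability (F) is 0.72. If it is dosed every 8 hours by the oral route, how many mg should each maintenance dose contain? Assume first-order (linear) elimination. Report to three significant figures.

D = CL × Css × τ / F = 1.700 × 16 × 8 / 0.72 = 302.2 mg

302 mg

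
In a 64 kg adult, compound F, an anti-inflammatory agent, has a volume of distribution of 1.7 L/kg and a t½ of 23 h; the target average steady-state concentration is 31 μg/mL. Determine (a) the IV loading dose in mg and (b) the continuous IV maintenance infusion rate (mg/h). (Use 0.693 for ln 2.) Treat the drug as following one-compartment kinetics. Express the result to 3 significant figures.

(a) 3370 mg; (b) 102 mg/h

Total Vd = 1.7 × 64 = 108.8 L
LD = Vd × C = 108.8 × 31 = 3373 mg
CL = 0.693 × Vd / t½ = 0.693 × 108.8 / 23 = 3.278 L/h
Infusion rate = CL × Css = 3.278 × 31 = 101.6 mg/h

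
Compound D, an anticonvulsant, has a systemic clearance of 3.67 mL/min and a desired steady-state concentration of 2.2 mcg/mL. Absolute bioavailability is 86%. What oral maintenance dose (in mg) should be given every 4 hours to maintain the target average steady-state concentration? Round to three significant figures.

2.25 mg

CL = 3.67 mL/min = 3.67 × 0.06 = 0.2202 L/h
D = CL × Css × τ / F = 0.2202 × 2.2 × 4 / 0.86 = 2.253 mg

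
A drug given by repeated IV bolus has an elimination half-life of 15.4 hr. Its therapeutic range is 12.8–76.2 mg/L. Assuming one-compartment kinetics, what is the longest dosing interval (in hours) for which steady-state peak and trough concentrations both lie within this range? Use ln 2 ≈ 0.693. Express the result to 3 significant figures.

k = 0.693 / t½ = 0.693 / 15.4 = 0.04500 h⁻¹
Between IV bolus doses, concentration decays as C = C₀·e^(−kτ), so C_peak/C_trough = e^(kτ).
τ_max = ln(C_peak/C_trough) / k = ln(76.2/12.8) / 0.04500 = 1.784 / 0.04500 = 39.64 h

39.6 h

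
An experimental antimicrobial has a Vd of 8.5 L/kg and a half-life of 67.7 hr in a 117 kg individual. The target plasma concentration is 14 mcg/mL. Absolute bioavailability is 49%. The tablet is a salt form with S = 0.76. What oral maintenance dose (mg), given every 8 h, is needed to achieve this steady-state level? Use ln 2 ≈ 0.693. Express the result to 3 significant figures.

Total Vd = 8.5 × 117 = 994.5 L
k = 0.693/67.7 = 0.01024 h⁻¹, so CL = k·Vd = 0.01024 × 994.5 = 10.18 L/h
D = CL × Css × τ / F / S = 10.18 × 14 × 8 / 0.49 / 0.76 = 3062 mg

3060 mg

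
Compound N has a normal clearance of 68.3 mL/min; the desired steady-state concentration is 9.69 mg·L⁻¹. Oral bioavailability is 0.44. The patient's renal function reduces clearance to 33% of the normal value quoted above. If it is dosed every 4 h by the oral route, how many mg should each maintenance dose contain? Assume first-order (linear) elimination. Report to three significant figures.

119 mg

CL = 68.3 mL/min = 68.3 × 0.06 = 4.098 L/h
Patient clearance = 0.33 × 4.098 = 1.352 L/h
D = CL × Css × τ / F = 1.352 × 9.69 × 4 / 0.44 = 119.1 mg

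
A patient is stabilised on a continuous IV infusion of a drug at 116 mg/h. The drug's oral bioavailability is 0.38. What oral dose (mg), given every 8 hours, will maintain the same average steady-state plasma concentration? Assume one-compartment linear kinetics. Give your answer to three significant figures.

To maintain the same Css, the systemic dosing rate must be unchanged: F·D/τ = infusion rate.
D = rate × τ / F = 116 × 8 / 0.38 = 2442 mg

2440 mg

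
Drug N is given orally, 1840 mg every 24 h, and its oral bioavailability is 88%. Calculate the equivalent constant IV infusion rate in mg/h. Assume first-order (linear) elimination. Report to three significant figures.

Equivalent systemic input: infusion rate = F·D/τ.
Rate = 0.88 × 1840 / 24 = 67.47 mg/h

67.5 mg/h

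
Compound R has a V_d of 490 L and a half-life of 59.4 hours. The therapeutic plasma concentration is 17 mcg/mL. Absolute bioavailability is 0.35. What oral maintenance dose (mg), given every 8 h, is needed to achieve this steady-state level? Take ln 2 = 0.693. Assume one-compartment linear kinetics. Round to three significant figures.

CL = 0.693 × Vd / t½ = 0.693 × 490.0 / 59.4 = 5.717 L/h
D = CL × Css × τ / F = 5.717 × 17 × 8 / 0.35 = 2221 mg

2220 mg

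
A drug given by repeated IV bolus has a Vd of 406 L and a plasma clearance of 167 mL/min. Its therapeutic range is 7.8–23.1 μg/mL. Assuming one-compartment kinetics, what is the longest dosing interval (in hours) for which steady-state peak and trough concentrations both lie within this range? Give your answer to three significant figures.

CL = 167 mL/min × 60/1000 = 10.02 L/h
k = CL / Vd = 10.02 / 406.0 = 0.02468 h⁻¹
Between IV bolus doses, concentration decays as C = C₀·e^(−kτ), so C_peak/C_trough = e^(kτ).
τ_max = ln(C_peak/C_trough) / k = ln(23.1/7.8) / 0.02468 = 1.086 / 0.02468 = 44.00 h

44.0 h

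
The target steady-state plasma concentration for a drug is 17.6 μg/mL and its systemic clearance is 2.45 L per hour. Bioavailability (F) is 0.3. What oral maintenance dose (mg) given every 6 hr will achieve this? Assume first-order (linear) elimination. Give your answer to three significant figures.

862 mg

At steady state, dose per interval replaces the amount cleared in that interval: F·D/τ = CL·Css.
D = CL × Css × τ / F = 2.450 × 17.6 × 6 / 0.3 = 862.4 mg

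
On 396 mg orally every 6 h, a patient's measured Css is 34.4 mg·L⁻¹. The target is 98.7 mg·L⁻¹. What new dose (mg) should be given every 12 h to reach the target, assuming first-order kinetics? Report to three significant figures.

2270 mg

For first-order elimination, Css ∝ F·D/(CL·τ); F and CL are unchanged, so Css ∝ D/τ.
D₂ = D₁ × (Css,target / Css,current) × (τ₂/τ₁) = 396 × (98.7/34.4) × (12/6) = 2272 mg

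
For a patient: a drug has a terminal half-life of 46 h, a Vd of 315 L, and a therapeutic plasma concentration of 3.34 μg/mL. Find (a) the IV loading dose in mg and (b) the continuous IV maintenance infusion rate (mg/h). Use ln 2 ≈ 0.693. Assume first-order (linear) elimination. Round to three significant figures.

LD = Vd × C = 315.0 × 3.34 = 1052 mg
CL = 0.693 × Vd / t½ = 0.693 × 315.0 / 46 = 4.746 L/h
Infusion rate = CL × Css = 4.746 × 3.34 = 15.85 mg/h

(a) 1050 mg; (b) 15.9 mg/h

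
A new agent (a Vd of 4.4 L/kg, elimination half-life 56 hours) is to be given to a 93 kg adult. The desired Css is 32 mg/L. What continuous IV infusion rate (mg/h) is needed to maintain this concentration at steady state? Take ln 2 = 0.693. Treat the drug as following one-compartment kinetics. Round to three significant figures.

Total Vd = 4.4 × 93 = 409.2 L
CL = 0.693 × Vd / t½ = 0.693 × 409.2 / 56 = 5.064 L/h
Infusion rate = CL × Css = 5.064 × 32 = 162.0 mg/h

162 mg/h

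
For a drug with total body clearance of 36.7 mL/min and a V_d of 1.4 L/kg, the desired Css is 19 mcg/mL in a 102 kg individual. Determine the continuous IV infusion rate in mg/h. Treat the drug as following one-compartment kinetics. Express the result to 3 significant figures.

41.8 mg/h

CL = 36.7 mL/min = 36.7 × 0.06 = 2.202 L/h
At steady state, infusion rate equals elimination rate: rate in = CL × Css.
Infusion rate = CL · Css = 2.202 L/h × 19 mg/L = 41.84 mg/h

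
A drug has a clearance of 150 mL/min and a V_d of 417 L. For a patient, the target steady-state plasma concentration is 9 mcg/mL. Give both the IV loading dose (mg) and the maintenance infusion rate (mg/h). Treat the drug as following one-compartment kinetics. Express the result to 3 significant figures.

LD = Vd · C_target = 417.0 × 9 = 3753 mg
CL = 150 mL/min = 150 × 0.06 = 9.000 L/h
Maintenance: replace elimination → rate = CL × Css = 9.000 × 9 = 81.00 mg/h

(a) 3750 mg; (b) 81.0 mg/h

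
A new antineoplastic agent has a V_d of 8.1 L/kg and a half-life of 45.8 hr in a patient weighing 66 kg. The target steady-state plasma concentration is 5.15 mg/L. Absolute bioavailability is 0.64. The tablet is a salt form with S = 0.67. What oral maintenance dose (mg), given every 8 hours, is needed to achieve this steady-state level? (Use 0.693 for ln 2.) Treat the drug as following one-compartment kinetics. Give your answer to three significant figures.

Vd = 8.1 L/kg × 66 kg = 534.6 L
k = 0.693/45.8 = 0.01513 h⁻¹, so CL = k·Vd = 0.01513 × 534.6 = 8.088 L/h
D = CL × Css × τ / F / S = 8.088 × 5.15 × 8 / 0.64 / 0.67 = 777.1 mg

777 mg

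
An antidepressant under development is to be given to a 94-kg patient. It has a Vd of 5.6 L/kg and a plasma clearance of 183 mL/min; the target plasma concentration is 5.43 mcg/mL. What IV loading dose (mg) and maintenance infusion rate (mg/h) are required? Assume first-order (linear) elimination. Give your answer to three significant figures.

(a) 2860 mg; (b) 59.6 mg/h

Vd(total) = 94 kg × 5.6 L/kg = 526.4 L
LD = Vd · C_target = 526.4 × 5.43 = 2858 mg
Convert clearance: 183 mL/min × 60 min/h ÷ 1000 mL/L = 10.98 L/h
Infusion rate = 10.98 L/h × 5.43 mg/L = 59.62 mg/h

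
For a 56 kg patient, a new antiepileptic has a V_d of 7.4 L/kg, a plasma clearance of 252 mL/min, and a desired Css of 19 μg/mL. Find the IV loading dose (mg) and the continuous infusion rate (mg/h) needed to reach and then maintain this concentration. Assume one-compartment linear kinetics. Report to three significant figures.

Total Vd = 7.4 × 56 = 414.4 L
LD = Vd · C_target = 414.4 × 19 = 7874 mg
Convert clearance: 252 mL/min × 60 min/h ÷ 1000 mL/L = 15.12 L/h
Maintenance: replace elimination → rate = CL × Css = 15.12 × 19 = 287.3 mg/h

(a) 7870 mg; (b) 287 mg/h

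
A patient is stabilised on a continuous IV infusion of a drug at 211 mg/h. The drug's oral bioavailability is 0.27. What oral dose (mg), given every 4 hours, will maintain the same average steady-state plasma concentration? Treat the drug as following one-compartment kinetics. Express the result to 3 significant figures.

3130 mg

To maintain the same Css, the systemic dosing rate must be unchanged: F·D/τ = infusion rate.
D = rate × τ / F = 211 × 4 / 0.27 = 3126 mg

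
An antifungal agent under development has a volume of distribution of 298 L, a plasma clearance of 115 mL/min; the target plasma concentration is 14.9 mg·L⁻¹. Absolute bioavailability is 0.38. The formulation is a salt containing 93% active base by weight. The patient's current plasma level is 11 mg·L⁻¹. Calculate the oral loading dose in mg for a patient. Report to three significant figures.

3290 mg

Concentration deficit ΔC = 14.9 − 11 = 3.900 mg/L
LD = Vd × ΔC / F / S = 298.0 × 3.900 / 0.38 / 0.93 = 3289 mg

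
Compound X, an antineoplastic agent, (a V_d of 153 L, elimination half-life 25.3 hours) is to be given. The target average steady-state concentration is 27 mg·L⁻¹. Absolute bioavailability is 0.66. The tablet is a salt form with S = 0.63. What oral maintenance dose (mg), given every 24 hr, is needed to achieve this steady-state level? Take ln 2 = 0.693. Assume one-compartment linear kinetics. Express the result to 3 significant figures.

CL = 0.693 × Vd / t½ = 0.693 × 153.0 / 25.3 = 4.191 L/h
D = CL × Css × τ / F / S = 4.191 × 27 × 24 / 0.66 / 0.63 = 6531 mg

6530 mg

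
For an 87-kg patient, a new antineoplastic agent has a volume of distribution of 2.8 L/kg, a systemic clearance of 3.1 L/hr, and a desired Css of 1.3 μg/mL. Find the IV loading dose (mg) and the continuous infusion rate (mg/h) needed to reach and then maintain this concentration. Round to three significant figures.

(a) 317 mg; (b) 4.03 mg/h

Total Vd = 2.8 × 87 = 243.6 L
Loading dose = Vd × C = 243.6 × 1.3 = 316.7 mg
Infusion rate = 3.100 L/h × 1.3 mg/L = 4.030 mg/h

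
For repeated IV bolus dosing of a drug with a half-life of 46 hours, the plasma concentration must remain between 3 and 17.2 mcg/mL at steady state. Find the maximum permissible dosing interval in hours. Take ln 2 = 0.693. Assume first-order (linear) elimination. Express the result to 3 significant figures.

k = 0.693 / t½ = 0.693 / 46 = 0.01507 h⁻¹
Between IV bolus doses, concentration decays as C = C₀·e^(−kτ), so C_peak/C_trough = e^(kτ).
τ_max = ln(C_peak/C_trough) / k = ln(17.2/3) / 0.01507 = 1.746 / 0.01507 = 115.9 h

116 h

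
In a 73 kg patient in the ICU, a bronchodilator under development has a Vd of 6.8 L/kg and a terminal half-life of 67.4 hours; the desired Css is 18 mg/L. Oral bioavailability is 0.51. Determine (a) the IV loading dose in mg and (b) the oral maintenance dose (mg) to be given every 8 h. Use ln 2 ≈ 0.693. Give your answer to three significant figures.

(a) 8940 mg; (b) 1440 mg

Vd(total) = 73 kg × 6.8 L/kg = 496.4 L
LD = Vd × C = 496.4 × 18 = 8935 mg
CL = 0.693 × Vd / t½ = 0.693 × 496.4 / 67.4 = 5.104 L/h
D = CL × Css × τ / F = 5.104 × 18 × 8 / 0.51 = 1441 mg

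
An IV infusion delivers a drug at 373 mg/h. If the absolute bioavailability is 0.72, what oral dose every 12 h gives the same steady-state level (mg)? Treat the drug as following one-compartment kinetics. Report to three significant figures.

To maintain the same Css, the systemic dosing rate must be unchanged: F·D/τ = infusion rate.
D = rate × τ / F = 373 × 12 / 0.72 = 6217 mg

6220 mg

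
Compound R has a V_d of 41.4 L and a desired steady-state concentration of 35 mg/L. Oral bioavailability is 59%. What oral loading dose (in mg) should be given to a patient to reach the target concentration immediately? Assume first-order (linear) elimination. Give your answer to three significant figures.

2460 mg

LD = Vd × C / F = 41.40 × 35.00 / 0.59 = 2456 mg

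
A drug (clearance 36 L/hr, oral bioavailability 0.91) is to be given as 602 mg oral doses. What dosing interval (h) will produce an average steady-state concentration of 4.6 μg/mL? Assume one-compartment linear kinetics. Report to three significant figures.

F·D/τ = CL·Css → τ = F·D / (CL·Css).
τ = 0.91 × 602 / (36 × 4.6) = 3.308 h

3.31 h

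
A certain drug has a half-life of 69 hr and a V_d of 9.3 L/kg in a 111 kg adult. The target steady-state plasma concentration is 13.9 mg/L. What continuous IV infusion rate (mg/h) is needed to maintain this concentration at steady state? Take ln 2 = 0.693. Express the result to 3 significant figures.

144 mg/h

Total Vd = 9.3 × 111 = 1032 L
CL = 0.693 × Vd / t½ = 0.693 × 1032 / 69 = 10.36 L/h
Infusion rate = CL × Css = 10.36 × 13.9 = 144.0 mg/h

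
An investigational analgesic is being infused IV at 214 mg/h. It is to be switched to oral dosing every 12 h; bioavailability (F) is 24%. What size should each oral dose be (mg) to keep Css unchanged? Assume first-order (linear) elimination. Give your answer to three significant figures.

To maintain the same Css, the systemic dosing rate must be unchanged: F·D/τ = infusion rate.
D = rate × τ / F = 214 × 12 / 0.24 = 10700 mg

10700 mg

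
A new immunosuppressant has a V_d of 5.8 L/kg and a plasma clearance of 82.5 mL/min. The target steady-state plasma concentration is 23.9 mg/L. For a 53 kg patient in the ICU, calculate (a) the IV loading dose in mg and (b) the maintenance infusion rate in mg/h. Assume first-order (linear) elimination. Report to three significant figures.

(a) 7350 mg; (b) 118 mg/h

Vd(total) = 53 kg × 5.8 L/kg = 307.4 L
Loading: fill Vd to C_target → 307.4 L × 23.9 mg/L = 7347 mg
Convert clearance: 82.5 mL/min × 60 min/h ÷ 1000 mL/L = 4.950 L/h
Maintenance: replace elimination → rate = CL × Css = 4.950 × 23.9 = 118.3 mg/h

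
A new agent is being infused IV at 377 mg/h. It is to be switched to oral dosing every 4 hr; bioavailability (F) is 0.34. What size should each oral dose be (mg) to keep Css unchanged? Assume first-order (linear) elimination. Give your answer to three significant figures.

4440 mg

To maintain the same Css, the systemic dosing rate must be unchanged: F·D/τ = infusion rate.
D = rate × τ / F = 377 × 4 / 0.34 = 4435 mg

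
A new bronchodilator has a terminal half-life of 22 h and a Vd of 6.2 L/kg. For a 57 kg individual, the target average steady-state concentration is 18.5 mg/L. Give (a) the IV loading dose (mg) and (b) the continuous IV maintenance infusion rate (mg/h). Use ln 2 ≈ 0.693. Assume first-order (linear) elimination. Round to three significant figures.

(a) 6540 mg; (b) 206 mg/h

Vd = 6.2 L/kg × 57 kg = 353.4 L
LD = Vd × C = 353.4 × 18.5 = 6538 mg
CL = 0.693 × Vd / t½ = 0.693 × 353.4 / 22 = 11.13 L/h
Infusion rate = CL × Css = 11.13 × 18.5 = 205.9 mg/h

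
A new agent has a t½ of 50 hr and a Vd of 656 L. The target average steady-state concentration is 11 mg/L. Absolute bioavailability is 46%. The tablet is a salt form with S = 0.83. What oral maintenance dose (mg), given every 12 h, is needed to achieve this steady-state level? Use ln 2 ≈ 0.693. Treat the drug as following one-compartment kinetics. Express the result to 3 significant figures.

k = 0.693/50 = 0.01386 h⁻¹, so CL = k·Vd = 0.01386 × 656.0 = 9.092 L/h
D = CL × Css × τ / F / S = 9.092 × 11 × 12 / 0.46 / 0.83 = 3143 mg

3140 mg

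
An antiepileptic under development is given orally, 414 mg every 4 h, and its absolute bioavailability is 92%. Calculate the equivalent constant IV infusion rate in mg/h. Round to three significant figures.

95.2 mg/h

Equivalent systemic input: infusion rate = F·D/τ.
Rate = 0.92 × 414 / 4 = 95.22 mg/h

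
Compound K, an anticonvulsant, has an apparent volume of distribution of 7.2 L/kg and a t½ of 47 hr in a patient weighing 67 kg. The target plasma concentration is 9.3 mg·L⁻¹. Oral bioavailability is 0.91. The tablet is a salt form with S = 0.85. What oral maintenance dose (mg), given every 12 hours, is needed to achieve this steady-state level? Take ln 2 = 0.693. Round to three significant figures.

Total Vd = 7.2 × 67 = 482.4 L
CL = 0.693 × Vd / t½ = 0.693 × 482.4 / 47 = 7.113 L/h
D = CL × Css × τ / F / S = 7.113 × 9.3 × 12 / 0.91 / 0.85 = 1026 mg

1030 mg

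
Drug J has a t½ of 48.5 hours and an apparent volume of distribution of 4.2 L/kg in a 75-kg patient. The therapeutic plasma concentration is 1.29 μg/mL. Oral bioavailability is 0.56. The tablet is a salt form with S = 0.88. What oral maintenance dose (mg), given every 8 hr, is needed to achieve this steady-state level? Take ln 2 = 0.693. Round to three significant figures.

94.3 mg

Total Vd = 4.2 × 75 = 315.0 L
k = 0.693/48.5 = 0.01429 h⁻¹, so CL = k·Vd = 0.01429 × 315.0 = 4.501 L/h
D = CL × Css × τ / F / S = 4.501 × 1.29 × 8 / 0.56 / 0.88 = 94.26 mg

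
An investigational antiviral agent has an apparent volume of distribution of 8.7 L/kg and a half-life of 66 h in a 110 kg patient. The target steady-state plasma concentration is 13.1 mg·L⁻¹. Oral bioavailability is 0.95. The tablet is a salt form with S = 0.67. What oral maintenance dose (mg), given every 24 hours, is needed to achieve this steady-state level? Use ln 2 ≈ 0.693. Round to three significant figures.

4960 mg

Vd(total) = 110 kg × 8.7 L/kg = 957.0 L
k = 0.693/66 = 0.01050 h⁻¹, so CL = k·Vd = 0.01050 × 957.0 = 10.05 L/h
D = CL × Css × τ / F / S = 10.05 × 13.1 × 24 / 0.95 / 0.67 = 4964 mg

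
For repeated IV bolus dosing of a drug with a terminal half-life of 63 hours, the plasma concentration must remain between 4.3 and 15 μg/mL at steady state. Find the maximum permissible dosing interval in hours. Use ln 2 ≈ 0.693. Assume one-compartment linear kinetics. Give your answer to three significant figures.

k = 0.693 / t½ = 0.693 / 63 = 0.01100 h⁻¹
Between IV bolus doses, concentration decays as C = C₀·e^(−kτ), so C_peak/C_trough = e^(kτ).
τ_max = ln(C_peak/C_trough) / k = ln(15/4.3) / 0.01100 = 1.249 / 0.01100 = 113.5 h

114 h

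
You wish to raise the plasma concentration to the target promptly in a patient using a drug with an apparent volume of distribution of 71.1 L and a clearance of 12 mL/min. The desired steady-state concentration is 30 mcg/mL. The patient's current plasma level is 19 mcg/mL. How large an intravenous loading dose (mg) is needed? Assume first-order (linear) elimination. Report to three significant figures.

782 mg

Concentration deficit ΔC = 30 − 19 = 11.00 mg/L
LD = Vd × ΔC = 71.10 × 11.00 = 782.1 mg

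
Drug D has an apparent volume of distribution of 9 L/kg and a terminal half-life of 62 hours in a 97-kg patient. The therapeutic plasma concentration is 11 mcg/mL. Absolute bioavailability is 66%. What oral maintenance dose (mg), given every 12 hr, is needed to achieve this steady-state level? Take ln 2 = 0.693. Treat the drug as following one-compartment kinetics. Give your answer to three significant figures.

Total Vd = 9 × 97 = 873.0 L
CL = ln 2 · Vd / t½ = 0.693 × 873.0 / 62 = 9.758 L/h
D = CL × Css × τ / F = 9.758 × 11 × 12 / 0.66 = 1952 mg

1950 mg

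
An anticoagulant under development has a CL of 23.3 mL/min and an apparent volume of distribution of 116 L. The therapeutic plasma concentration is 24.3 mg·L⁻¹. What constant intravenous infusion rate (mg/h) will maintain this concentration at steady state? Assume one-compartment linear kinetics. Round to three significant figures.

CL = 23.3 mL/min × 60/1000 = 1.398 L/h
R₀ = 1.398 × 24.3 = 33.97 mg/h

34.0 mg/h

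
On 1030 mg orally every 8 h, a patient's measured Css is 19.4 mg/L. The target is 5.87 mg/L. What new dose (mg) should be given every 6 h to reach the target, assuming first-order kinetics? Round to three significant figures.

With linear kinetics, Css is proportional to dose rate (D/τ) at fixed clearance.
D₂ = D₁ × (Css,target / Css,current) × (τ₂/τ₁) = 1030 × (5.87/19.4) × (6/8) = 233.7 mg

234 mg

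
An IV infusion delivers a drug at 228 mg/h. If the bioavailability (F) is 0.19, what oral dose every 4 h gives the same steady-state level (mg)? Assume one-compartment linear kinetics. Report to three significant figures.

4800 mg

To maintain the same Css, the systemic dosing rate must be unchanged: F·D/τ = infusion rate.
D = rate × τ / F = 228 × 4 / 0.19 = 4800 mg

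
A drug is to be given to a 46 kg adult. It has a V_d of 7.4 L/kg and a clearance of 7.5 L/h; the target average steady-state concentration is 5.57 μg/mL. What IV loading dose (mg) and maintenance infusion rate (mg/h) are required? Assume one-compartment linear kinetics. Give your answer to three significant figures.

(a) 1900 mg; (b) 41.8 mg/h

Total Vd = 7.4 × 46 = 340.4 L
Loading: fill Vd to C_target → 340.4 L × 5.57 mg/L = 1896 mg
Infusion rate = 7.500 L/h × 5.57 mg/L = 41.78 mg/h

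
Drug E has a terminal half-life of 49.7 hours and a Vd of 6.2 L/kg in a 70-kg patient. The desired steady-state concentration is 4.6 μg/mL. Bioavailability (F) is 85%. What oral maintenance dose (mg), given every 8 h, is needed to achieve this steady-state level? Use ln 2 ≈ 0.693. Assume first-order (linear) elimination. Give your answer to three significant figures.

262 mg

Total Vd = 6.2 × 70 = 434.0 L
k = 0.693/49.7 = 0.01394 h⁻¹, so CL = k·Vd = 0.01394 × 434.0 = 6.050 L/h
D = CL × Css × τ / F = 6.050 × 4.6 × 8 / 0.85 = 261.9 mg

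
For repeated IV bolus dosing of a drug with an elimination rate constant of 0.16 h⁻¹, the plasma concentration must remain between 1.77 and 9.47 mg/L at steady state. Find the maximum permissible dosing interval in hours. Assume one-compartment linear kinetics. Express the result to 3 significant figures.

Between IV bolus doses, concentration decays as C = C₀·e^(−kτ), so C_peak/C_trough = e^(kτ).
τ_max = ln(C_peak/C_trough) / k = ln(9.47/1.77) / 0.1600 = 1.677 / 0.1600 = 10.48 h

10.5 h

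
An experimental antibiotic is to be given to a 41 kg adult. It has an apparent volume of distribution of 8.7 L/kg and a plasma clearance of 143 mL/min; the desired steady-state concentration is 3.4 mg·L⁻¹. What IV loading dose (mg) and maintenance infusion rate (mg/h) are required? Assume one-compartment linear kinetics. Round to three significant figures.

Vd(total) = 41 kg × 8.7 L/kg = 356.7 L
LD = Vd · C_target = 356.7 × 3.4 = 1213 mg
Convert clearance: 143 mL/min × 60 min/h ÷ 1000 mL/L = 8.580 L/h
Maintenance: replace elimination → rate = CL × Css = 8.580 × 3.4 = 29.17 mg/h

(a) 1210 mg; (b) 29.2 mg/h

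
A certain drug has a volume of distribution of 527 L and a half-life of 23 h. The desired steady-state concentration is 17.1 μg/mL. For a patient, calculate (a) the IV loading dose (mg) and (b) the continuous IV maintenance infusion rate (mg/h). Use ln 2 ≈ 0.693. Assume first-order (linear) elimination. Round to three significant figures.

(a) 9010 mg; (b) 272 mg/h

LD = Vd × C = 527.0 × 17.1 = 9012 mg
CL = 0.693 × Vd / t½ = 0.693 × 527.0 / 23 = 15.88 L/h
Infusion rate = CL × Css = 15.88 × 17.1 = 271.5 mg/h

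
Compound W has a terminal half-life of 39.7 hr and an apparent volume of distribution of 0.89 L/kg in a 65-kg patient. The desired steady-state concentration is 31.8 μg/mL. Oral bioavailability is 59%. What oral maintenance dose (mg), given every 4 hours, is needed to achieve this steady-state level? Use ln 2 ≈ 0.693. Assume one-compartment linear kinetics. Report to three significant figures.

218 mg

Vd = 0.89 L/kg × 65 kg = 57.85 L
CL = ln 2 · Vd / t½ = 0.693 × 57.85 / 39.7 = 1.010 L/h
D = CL × Css × τ / F = 1.010 × 31.8 × 4 / 0.59 = 217.7 mg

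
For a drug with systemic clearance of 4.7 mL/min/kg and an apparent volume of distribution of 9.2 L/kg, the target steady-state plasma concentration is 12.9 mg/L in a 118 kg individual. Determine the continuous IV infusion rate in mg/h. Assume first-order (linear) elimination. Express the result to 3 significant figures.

429 mg/h

CL = 4.7 mL/min/kg × 118 kg = 554.6 mL/min = 554.6 × 60/1000 = 33.28 L/h
Vd does not affect the maintenance rate; only clearance governs steady-state input.
Rate = CL × Css = 33.28 × 12.9 = 429.3 mg/h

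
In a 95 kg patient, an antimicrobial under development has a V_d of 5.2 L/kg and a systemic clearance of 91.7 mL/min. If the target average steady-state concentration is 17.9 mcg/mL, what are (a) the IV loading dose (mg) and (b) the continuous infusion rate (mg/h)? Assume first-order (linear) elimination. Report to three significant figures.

Total Vd = 5.2 × 95 = 494.0 L
LD = Vd · C_target = 494.0 × 17.9 = 8843 mg
CL = 91.7 mL/min × 60/1000 = 5.502 L/h
Maintenance: replace elimination → rate = CL × Css = 5.502 × 17.9 = 98.49 mg/h

(a) 8840 mg; (b) 98.5 mg/h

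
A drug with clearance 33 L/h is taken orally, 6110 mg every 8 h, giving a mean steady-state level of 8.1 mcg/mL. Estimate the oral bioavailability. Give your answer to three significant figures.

F·D/τ = CL·Css at steady state → F = CL·Css·τ / D.
F = 33 × 8.1 × 8 / 6110 = 0.350

0.350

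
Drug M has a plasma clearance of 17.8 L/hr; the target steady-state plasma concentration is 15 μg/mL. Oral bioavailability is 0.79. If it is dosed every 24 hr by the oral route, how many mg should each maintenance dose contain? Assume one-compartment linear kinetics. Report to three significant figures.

D = CL × Css × τ / F = 17.80 × 15 × 24 / 0.79 = 8111 mg

8110 mg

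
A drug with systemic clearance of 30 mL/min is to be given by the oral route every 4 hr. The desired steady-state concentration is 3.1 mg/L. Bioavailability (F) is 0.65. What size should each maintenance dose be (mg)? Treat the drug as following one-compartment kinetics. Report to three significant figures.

CL = 30 mL/min = 30 × 0.06 = 1.800 L/h
D = CL × Css × τ / F = 1.800 × 3.1 × 4 / 0.65 = 34.34 mg

34.3 mg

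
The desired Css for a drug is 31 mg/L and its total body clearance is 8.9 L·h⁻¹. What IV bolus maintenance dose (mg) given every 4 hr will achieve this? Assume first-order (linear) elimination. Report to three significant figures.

1100 mg

D = CL × Css × τ = 8.900 × 31 × 4 = 1104 mg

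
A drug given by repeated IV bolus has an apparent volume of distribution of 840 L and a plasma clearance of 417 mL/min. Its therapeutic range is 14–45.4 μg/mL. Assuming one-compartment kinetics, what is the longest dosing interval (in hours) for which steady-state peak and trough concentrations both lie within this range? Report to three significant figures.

CL = 417 mL/min = 417 × 0.06 = 25.02 L/h
k = CL / Vd = 25.02 / 840.0 = 0.02979 h⁻¹
Between IV bolus doses, concentration decays as C = C₀·e^(−kτ), so C_peak/C_trough = e^(kτ).
τ_max = ln(C_peak/C_trough) / k = ln(45.4/14) / 0.02979 = 1.176 / 0.02979 = 39.48 h

39.5 h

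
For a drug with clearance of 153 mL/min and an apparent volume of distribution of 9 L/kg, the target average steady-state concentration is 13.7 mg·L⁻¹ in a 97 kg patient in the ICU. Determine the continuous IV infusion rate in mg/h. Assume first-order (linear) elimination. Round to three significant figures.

CL = 153 mL/min = 153 × 0.06 = 9.180 L/h
Infusion rate = CL · Css = 9.180 L/h × 13.7 mg/L = 125.8 mg/h

126 mg/h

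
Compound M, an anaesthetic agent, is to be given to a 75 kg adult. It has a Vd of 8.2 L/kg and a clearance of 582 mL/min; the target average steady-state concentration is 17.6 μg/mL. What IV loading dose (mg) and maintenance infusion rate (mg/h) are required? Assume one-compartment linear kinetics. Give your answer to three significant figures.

(a) 10800 mg; (b) 615 mg/h

Total Vd = 8.2 × 75 = 615.0 L
LD = Vd · C_target = 615.0 × 17.6 = 10820 mg
CL = 582 mL/min = 582 × 0.06 = 34.92 L/h
Maintenance infusion rate = CL × Css = 34.92 × 17.6 = 614.6 mg/h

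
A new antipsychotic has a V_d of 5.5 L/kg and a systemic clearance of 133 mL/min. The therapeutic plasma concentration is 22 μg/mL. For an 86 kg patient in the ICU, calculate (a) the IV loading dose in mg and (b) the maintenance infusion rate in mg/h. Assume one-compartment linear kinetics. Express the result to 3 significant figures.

Vd(total) = 86 kg × 5.5 L/kg = 473.0 L
Loading dose = Vd × C = 473.0 × 22 = 10410 mg
CL = 133 mL/min = 133 × 0.06 = 7.980 L/h
Infusion rate = 7.980 L/h × 22 mg/L = 175.6 mg/h

(a) 10400 mg; (b) 176 mg/h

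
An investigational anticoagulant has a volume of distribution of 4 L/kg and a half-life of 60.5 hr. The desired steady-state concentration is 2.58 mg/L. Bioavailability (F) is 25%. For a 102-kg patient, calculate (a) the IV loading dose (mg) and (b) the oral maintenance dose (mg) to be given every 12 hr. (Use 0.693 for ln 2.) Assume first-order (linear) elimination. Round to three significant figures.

(a) 1050 mg; (b) 579 mg

Vd(total) = 102 kg × 4 L/kg = 408.0 L
LD = Vd × C = 408.0 × 2.58 = 1053 mg
CL = 0.693 × Vd / t½ = 0.693 × 408.0 / 60.5 = 4.673 L/h
D = CL × Css × τ / F = 4.673 × 2.58 × 12 / 0.25 = 578.7 mg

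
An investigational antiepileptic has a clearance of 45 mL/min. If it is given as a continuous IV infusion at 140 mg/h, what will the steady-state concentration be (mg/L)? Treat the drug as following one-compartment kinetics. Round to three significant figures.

Convert clearance: 45 mL/min × 60 min/h ÷ 1000 mL/L = 2.700 L/h
Css = rate / CL = 140 / 2.700 = 51.85 mg/L

51.9 mg/L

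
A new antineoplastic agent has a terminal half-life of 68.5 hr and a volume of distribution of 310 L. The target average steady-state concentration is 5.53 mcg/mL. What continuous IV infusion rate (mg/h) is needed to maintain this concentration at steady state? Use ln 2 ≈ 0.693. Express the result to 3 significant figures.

17.3 mg/h

CL = ln 2 · Vd / t½ = 0.693 × 310.0 / 68.5 = 3.136 L/h
Infusion rate = CL × Css = 3.136 × 5.53 = 17.34 mg/h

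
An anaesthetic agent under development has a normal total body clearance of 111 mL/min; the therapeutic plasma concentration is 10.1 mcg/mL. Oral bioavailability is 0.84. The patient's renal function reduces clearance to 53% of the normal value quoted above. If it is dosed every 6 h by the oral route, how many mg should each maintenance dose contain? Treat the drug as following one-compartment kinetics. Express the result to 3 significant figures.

Convert clearance: 111 mL/min × 60 min/h ÷ 1000 mL/L = 6.660 L/h
Patient clearance = 0.53 × 6.660 = 3.530 L/h
D = CL × Css × τ / F = 3.530 × 10.1 × 6 / 0.84 = 254.7 mg

255 mg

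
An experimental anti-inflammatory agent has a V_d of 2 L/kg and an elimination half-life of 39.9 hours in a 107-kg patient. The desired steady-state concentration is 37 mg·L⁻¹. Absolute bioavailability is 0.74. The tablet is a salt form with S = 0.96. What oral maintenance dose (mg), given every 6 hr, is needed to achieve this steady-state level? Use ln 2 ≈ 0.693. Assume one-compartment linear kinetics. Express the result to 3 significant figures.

1160 mg

Vd(total) = 107 kg × 2 L/kg = 214.0 L
CL = ln 2 · Vd / t½ = 0.693 × 214.0 / 39.9 = 3.717 L/h
D = CL × Css × τ / F / S = 3.717 × 37 × 6 / 0.74 / 0.96 = 1162 mg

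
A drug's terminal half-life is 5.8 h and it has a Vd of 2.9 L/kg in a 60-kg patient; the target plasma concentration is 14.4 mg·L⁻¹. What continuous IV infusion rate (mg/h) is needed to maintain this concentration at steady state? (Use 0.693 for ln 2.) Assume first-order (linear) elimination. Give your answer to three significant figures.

Vd = 2.9 L/kg × 60 kg = 174.0 L
k = 0.693/5.8 = 0.1195 h⁻¹, so CL = k·Vd = 0.1195 × 174.0 = 20.79 L/h
Infusion rate = CL × Css = 20.79 × 14.4 = 299.4 mg/h

299 mg/h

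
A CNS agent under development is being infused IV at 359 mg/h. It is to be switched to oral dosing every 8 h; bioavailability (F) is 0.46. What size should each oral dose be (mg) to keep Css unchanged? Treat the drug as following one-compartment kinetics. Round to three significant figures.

To maintain the same Css, the systemic dosing rate must be unchanged: F·D/τ = infusion rate.
D = rate × τ / F = 359 × 8 / 0.46 = 6243 mg

6240 mg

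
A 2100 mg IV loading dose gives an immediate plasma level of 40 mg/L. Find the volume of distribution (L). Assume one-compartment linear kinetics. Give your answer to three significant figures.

52.5 L

Immediately after an IV bolus, C₀ = Dose / Vd, so Vd = Dose / C₀.
Vd = 2100 / 40 = 52.50 L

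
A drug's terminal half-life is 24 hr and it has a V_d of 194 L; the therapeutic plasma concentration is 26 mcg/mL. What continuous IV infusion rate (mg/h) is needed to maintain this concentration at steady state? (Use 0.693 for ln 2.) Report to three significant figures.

k = 0.693/24 = 0.02888 h⁻¹, so CL = k·Vd = 0.02888 × 194.0 = 5.603 L/h
Infusion rate = CL × Css = 5.603 × 26 = 145.7 mg/h

146 mg/h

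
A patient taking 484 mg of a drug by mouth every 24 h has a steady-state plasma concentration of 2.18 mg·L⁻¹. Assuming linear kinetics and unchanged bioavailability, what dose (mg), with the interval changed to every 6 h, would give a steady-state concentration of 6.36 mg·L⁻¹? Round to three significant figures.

With linear kinetics, Css is proportional to dose rate (D/τ) at fixed clearance.
D₂ = D₁ × (Css,target / Css,current) × (τ₂/τ₁) = 484 × (6.36/2.18) × (6/24) = 353.0 mg

353 mg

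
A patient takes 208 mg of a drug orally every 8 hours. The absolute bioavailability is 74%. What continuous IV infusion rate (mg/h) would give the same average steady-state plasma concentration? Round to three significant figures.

19.2 mg/h

Equivalent systemic input: infusion rate = F·D/τ.
Rate = 0.74 × 208 / 8 = 19.24 mg/h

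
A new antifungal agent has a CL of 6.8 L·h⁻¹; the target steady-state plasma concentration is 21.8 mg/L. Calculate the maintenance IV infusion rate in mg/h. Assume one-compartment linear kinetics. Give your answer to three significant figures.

148 mg/h

At steady state, infusion rate equals elimination rate: rate in = CL × Css.
Rate = CL × Css = 6.800 × 21.8 = 148.2 mg/h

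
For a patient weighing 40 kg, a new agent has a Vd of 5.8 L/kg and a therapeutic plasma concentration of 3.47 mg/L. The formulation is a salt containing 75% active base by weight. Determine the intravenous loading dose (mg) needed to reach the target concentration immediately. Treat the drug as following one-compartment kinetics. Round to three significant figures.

Vd(total) = 40 kg × 5.8 L/kg = 232.0 L
LD = Vd × C / S = 232.0 × 3.470 / 0.75 = 1073 mg

1070 mg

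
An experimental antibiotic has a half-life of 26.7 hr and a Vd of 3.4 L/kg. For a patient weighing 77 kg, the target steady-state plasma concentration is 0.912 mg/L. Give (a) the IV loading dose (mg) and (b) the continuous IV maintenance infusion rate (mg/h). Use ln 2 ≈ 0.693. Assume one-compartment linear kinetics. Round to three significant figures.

Total Vd = 3.4 × 77 = 261.8 L
LD = Vd × C = 261.8 × 0.912 = 238.8 mg
CL = 0.693 × Vd / t½ = 0.693 × 261.8 / 26.7 = 6.795 L/h
Infusion rate = CL × Css = 6.795 × 0.912 = 6.197 mg/h

(a) 239 mg; (b) 6.20 mg/h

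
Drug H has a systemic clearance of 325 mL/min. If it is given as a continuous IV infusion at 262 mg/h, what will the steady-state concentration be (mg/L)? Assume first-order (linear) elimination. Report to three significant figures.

CL = 325 mL/min = 325 × 0.06 = 19.50 L/h
Css = rate / CL = 262 / 19.50 = 13.44 mg/L

13.4 mg/L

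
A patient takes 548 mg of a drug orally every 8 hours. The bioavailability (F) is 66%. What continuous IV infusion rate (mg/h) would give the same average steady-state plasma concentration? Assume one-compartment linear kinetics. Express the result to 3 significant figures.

Equivalent systemic input: infusion rate = F·D/τ.
Rate = 0.66 × 548 / 8 = 45.21 mg/h

45.2 mg/h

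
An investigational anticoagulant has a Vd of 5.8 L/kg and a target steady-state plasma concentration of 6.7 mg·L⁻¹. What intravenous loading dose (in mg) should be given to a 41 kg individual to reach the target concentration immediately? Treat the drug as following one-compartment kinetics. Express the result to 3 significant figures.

Vd = 5.8 L/kg × 41 kg = 237.8 L
The loading dose fills Vd to the target concentration.
LD = Vd × C = 237.8 × 6.700 = 1593 mg

1590 mg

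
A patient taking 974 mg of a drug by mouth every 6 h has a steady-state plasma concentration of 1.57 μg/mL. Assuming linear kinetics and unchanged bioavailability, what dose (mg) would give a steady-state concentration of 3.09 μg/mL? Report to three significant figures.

For first-order elimination, Css ∝ F·D/(CL·τ); F and CL are unchanged, so Css ∝ D/τ.
D₂ = D₁ × (Css,target / Css,current) = 974 × 3.09/1.57 = 1917 mg

1920 mg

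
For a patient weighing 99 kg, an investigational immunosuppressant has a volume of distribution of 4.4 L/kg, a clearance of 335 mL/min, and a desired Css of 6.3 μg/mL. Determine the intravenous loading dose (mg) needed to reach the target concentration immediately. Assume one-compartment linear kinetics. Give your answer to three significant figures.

2740 mg

Vd = 4.4 L/kg × 99 kg = 435.6 L
LD = Vd × C = 435.6 × 6.300 = 2744 mg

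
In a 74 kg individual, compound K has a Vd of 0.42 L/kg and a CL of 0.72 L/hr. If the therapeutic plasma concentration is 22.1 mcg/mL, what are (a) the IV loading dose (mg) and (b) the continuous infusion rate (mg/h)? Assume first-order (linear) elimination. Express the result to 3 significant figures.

(a) 687 mg; (b) 15.9 mg/h

Total Vd = 0.42 × 74 = 31.08 L
Loading dose = Vd × C = 31.08 × 22.1 = 686.9 mg
Maintenance infusion rate = CL × Css = 0.7200 × 22.1 = 15.91 mg/h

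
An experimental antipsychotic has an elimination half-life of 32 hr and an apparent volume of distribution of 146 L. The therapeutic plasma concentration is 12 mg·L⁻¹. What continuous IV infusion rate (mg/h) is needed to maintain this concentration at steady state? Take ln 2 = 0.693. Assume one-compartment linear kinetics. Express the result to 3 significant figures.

k = 0.693/32 = 0.02166 h⁻¹, so CL = k·Vd = 0.02166 × 146.0 = 3.162 L/h
Infusion rate = CL × Css = 3.162 × 12 = 37.94 mg/h

37.9 mg/h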